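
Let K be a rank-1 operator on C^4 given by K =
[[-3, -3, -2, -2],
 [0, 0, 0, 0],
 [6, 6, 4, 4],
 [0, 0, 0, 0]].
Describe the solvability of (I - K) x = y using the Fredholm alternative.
(I - K) is singular (det(I - K) = 0, i.e. 1 ∈ sigma(K)). (I - K) x = y is solvable iff y ⊥ ker((I - K)^*) = span{(-3, -3, -2, -2)}, i.e. iff -3y_1 - 3y_2 - 2y_3 - 2y_4 = 0. When solvable, the solutions are x = y + c·(1, 0, -2, 0), c arbitrary (ker(I - K) = span{(1, 0, -2, 0)}, dimension 1).

K has rank 1, so it is an outer product K = u v^T: every row of K is a multiple of one row vector. Reading off the entries, u = (1, 0, -2, 0) and v = (-3, -3, -2, -2) (row i of K equals u_i·v^T). A rank-one matrix u v^T satisfies K u = u (v·u) and kills the (3)-dimensional subspace v^⊥, so its characteristic polynomial is lambda^3 (lambda - v·u) with v·u = tr K = 1. Hence the eigenvalues of I - K are 1 (multiplicity 3) and 1 - (1) = 0, so det(I - K) = 0. (Direct check: I - K =
[[4, 3, 2, 2],
 [0, 1, 0, 0],
 [-6, -6, -3, -4],
 [0, 0, 0, 1]]
has determinant 0.) So 1 is an eigenvalue of K and (I - K) is not invertible. The finite-dimensional Fredholm alternative says: either (I - K) is invertible, or ker(I - K) ≠ {0} and then range(I - K) = ker((I - K)^*)^⊥, with dim ker(I - K) = dim ker((I - K)^*). We are in the second case, so we need both kernels. Kernel of I - K: (I - K) u = u - u (v·u) = u - u = 0, so ker(I - K) = span{u} = span{(1, 0, -2, 0)} (it is exactly 1-dimensional because rank(I - K) = 3). Kernel of the adjoint: K is real, so (I - K)^* = I - K^T = I - v u^T, and (I - v u^T) v = v - v (u·v) = 0; hence ker((I - K)^*) = span{v} = span{(-3, -3, -2, -2)}. Therefore (I - K) x = y is solvable iff <y, v> = 0, i.e. iff -3y_1 - 3y_2 - 2y_3 - 2y_4 = 0. When this holds, K y = u (v·y) = 0, so (I - K) y = y and x = y is a particular solution; the full solution set is the line x = y + c·u = y + c·(1, 0, -2, 0), c ∈ C.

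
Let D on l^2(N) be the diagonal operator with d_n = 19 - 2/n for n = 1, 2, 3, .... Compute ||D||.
||D|| = 19

For a diagonal operator on l^2 with entries d_n, ||D|| = sup_n |d_n|. Here d_1 = 17, d_2 = 18, ..., and d_n = 19 - 2/n increases monotonically toward 19. All terms lie in [17, 19), so |d_n| = d_n and the supremum is the limit 19, which is not attained by any individual d_n. Hence ||D|| = 19.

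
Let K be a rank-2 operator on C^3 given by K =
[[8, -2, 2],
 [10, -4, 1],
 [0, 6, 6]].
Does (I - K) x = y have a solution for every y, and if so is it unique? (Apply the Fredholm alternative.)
(I - K) is invertible (det(I - K) = -3 ≠ 0), so for every y in C^3 the equation (I - K) x = y has a unique solution.

K has rank 2 and factors as K = U V^T = u1 v1^T + u2 v2^T with u1 = (1, 2, -3), v1 = (2, -2, -1), u2 = (3, 3, 3), v2 = (2, 0, 1) (multiplying out reproduces the displayed K). The nonzero eigenvalues of U V^T coincide with those of the 2 x 2 matrix G = V^T U = [[v1·u1, v1·u2], [v2·u1, v2·u2]] = [[1, -3], [-1, 9]], and by the Sylvester determinant identity det(I_3 - U V^T) = det(I_2 - V^T U) = det([[0, 3], [1, -8]]) = (0)(-8) - (3)(1) = -3. (Direct check: I - K =
[[-7, 2, -2],
 [-10, 5, -1],
 [0, -6, -5]]
has determinant -3.) The finite-dimensional Fredholm alternative says: either (I - K) is invertible, or ker(I - K) ≠ {0} and then range(I - K) = ker((I - K)^*)^⊥, with dim ker(I - K) = dim ker((I - K)^*). Since det(I - K) ≠ 0, 1 is not an eigenvalue of K and ker(I - K) = {0}, so we are in the first case: for every y there is a unique x = (I - K)^(-1) y. (Explicitly, by the Woodbury identity, (I - U V^T)^(-1) = I + U (I_2 - G)^(-1) V^T.)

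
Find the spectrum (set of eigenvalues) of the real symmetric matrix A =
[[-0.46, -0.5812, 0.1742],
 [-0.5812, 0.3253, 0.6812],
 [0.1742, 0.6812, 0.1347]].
sigma(A) ≈ {-1, 0, 1}

A is real symmetric, so its spectrum consists of real eigenvalues. Expanding the characteristic polynomial of the displayed matrix gives
  det(λ I - A) = p(λ) = λ^3 + (0)λ^2 + (-1)λ + (0).
Solving p(λ) = 0 yields eigenvalues ≈ -1, 0, 1. (A is shown rounded to 4 decimals, so these recover the underlying integer eigenvalues to within that precision.)
Verification: the trace of A = 0 equals the sum of eigenvalues 0, and det(A) ≈ -0.0000 matches the eigenvalue product 0.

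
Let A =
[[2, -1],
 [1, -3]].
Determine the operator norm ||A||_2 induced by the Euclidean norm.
||A||_2 = sqrt((15 + sqrt(125))/2) ≈ 3.618 (= sqrt(largest eigenvalue of A^T A))

||A||_2 = sigma_max(A) = sqrt(lambda_max(A^T A)). Form the symmetric matrix M = A^T A =
[[5, -5],
 [-5, 10]].
Its characteristic polynomial (trace, determinant of M give the coefficients) is
  p(λ) = det(λ I - M) = λ^2 - 15λ + 25.
For λ^2 - 15λ + 25 the discriminant is 125. It is nonnegative but not a perfect square, so the roots are real and irrational: λ = (15 ± sqrt(125))/2 ≈ 13.0902, 1.9098.
So the eigenvalues of A^T A are ≈ 1.9098, 13.0902 (all ≥ 0, as they must be for A^T A). The largest is λ_max = (15 + sqrt(125))/2 ≈ 13.0902, hence ||A||_2 = sqrt(λ_max) = sqrt((15 + sqrt(125))/2) ≈ 3.618.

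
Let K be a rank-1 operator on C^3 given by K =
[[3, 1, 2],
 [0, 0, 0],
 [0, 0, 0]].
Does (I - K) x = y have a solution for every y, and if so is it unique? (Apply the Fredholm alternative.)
(I - K) is invertible (det(I - K) = -2 ≠ 0), so for every y in C^3 the equation (I - K) x = y has a unique solution.

K has rank 1, so it is an outer product K = u v^T: every row of K is a multiple of one row vector. Reading off the entries, u = (-1, 0, 0) and v = (-3, -1, -2) (row i of K equals u_i·v^T). A rank-one matrix u v^T satisfies K u = u (v·u) and kills the (2)-dimensional subspace v^⊥, so its characteristic polynomial is lambda^2 (lambda - v·u) with v·u = tr K = 3. Hence the eigenvalues of I - K are 1 (multiplicity 2) and 1 - (3) = -2, so det(I - K) = -2. (Direct check: I - K =
[[-2, -1, -2],
 [0, 1, 0],
 [0, 0, 1]]
has determinant -2.) The finite-dimensional Fredholm alternative says: either (I - K) is invertible, or ker(I - K) ≠ {0} and then range(I - K) = ker((I - K)^*)^⊥, with dim ker(I - K) = dim ker((I - K)^*). Since det(I - K) ≠ 0, 1 is not an eigenvalue of K and ker(I - K) = {0}, so we are in the first case: for every y there is a unique x = (I - K)^(-1) y. Explicitly, by the Sherman–Morrison formula, (I - u v^T)^(-1) = I + u v^T/(1 - v·u), i.e. (I - K)^(-1) = I + K/(-2).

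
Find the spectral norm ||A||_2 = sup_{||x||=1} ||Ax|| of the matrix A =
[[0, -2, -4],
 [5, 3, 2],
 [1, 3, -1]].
||A||_2 ≈ 7.0103 (= sqrt(largest eigenvalue of A^T A))

||A||_2 = sigma_max(A) = sqrt(lambda_max(A^T A)). Form the symmetric matrix M = A^T A =
[[26, 18, 9],
 [18, 22, 11],
 [9, 11, 21]].
Its characteristic polynomial (trace, sum of principal 2x2 minors, determinant of M give the coefficients) is
  p(λ) = det(λ I - M) = λ^3 - 69λ^2 + 1054λ - 3844.
No integer candidate from the rational root theorem (±divisors of 3844) is a root, so the roots are irrational. The cubic discriminant is Δ = 187391156 > 0, so there are three distinct real roots. p(5) = -174 and p(6) = 212 have opposite signs, so a root lies in (5, 6); Newton's method refines it to λ ≈ 5.4176. p(14) = 132 and p(15) = -184 have opposite signs, so a root lies in (14, 15); Newton's method refines it to λ ≈ 14.4376. p(49) = -218 and p(50) = 1356 have opposite signs, so a root lies in (49, 50); Newton's method refines it to λ ≈ 49.1447. Check (Vieta): the three roots sum to 69, matching tr M = 69.
So the eigenvalues of A^T A are ≈ 5.4176, 14.4376, 49.1447 (all ≥ 0, as they must be for A^T A). The largest is λ_max ≈ 49.1447, hence ||A||_2 = sqrt(λ_max) ≈ 7.0103.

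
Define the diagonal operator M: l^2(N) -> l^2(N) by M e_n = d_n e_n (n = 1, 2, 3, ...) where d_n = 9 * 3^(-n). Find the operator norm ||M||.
||M|| = 3 (attained at n = 1)

For M diagonal, ||M|| = sup_n |d_n|. The sequence d_n = 9 * 3^(-n) is positive and strictly decreasing (ratio 3^(-1) < 1), so the supremum is d_1 = 9/3 = 3. Hence ||M|| = 3.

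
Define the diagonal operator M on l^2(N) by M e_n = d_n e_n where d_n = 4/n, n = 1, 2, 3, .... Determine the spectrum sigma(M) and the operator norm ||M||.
sigma(M) = {4/n : n ≥ 1} ∪ {0}; ||M|| = 4

A bounded diagonal operator on l^2 with diagonal entries d_n has spectrum equal to the closure of {d_n : n ≥ 1}: every d_n is an eigenvalue (with eigenvector e_n), so {d_n} ⊂ sigma(M); the spectrum is closed, so its closure is too; and for lambda not in the closure, (M - lambda I) has bounded inverse (the diagonal entries 1/(d_n - lambda) are bounded). For our sequence d_n = 4/n, n = 1, 2, 3, ...:
  - {d_n} = {4/n : n ≥ 1}; the only limit point is 0
  - closure = {4/n : n ≥ 1} ∪ {0}
For the norm: a diagonal operator has ||M|| = sup_n |d_n|. Here d_n = 4/n is positive and decreasing, so sup_n |d_n| = d_1 = 4. So ||M|| = 4.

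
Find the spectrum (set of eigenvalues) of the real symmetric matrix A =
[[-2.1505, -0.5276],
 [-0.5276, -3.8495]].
sigma(A) ≈ {-4, -2}

A is real symmetric, so its spectrum consists of real eigenvalues. Expanding the characteristic polynomial of the displayed matrix gives
  det(λ I - A) = p(λ) = λ^2 + (6)λ + (8).
Solving p(λ) = 0 yields eigenvalues ≈ -4, -2. (A is shown rounded to 4 decimals, so these recover the underlying integer eigenvalues to within that precision.)
Verification: the trace of A = -6 equals the sum of eigenvalues -6, and det(A) ≈ 8.0000 matches the eigenvalue product 8.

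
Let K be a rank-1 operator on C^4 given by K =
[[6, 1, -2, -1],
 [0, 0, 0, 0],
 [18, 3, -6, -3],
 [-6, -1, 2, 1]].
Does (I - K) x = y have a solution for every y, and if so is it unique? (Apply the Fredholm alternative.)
(I - K) is singular (det(I - K) = 0, i.e. 1 ∈ sigma(K)). (I - K) x = y is solvable iff y ⊥ ker((I - K)^*) = span{(6, 1, -2, -1)}, i.e. iff 6y_1 + y_2 - 2y_3 - y_4 = 0. When solvable, the solutions are x = y + c·(1, 0, 3, -1), c arbitrary (ker(I - K) = span{(1, 0, 3, -1)}, dimension 1).

K has rank 1, so it is an outer product K = u v^T: every row of K is a multiple of one row vector. Reading off the entries, u = (1, 0, 3, -1) and v = (6, 1, -2, -1) (row i of K equals u_i·v^T). A rank-one matrix u v^T satisfies K u = u (v·u) and kills the (3)-dimensional subspace v^⊥, so its characteristic polynomial is lambda^3 (lambda - v·u) with v·u = tr K = 1. Hence the eigenvalues of I - K are 1 (multiplicity 3) and 1 - (1) = 0, so det(I - K) = 0. (Direct check: I - K =
[[-5, -1, 2, 1],
 [0, 1, 0, 0],
 [-18, -3, 7, 3],
 [6, 1, -2, 0]]
has determinant 0.) So 1 is an eigenvalue of K and (I - K) is not invertible. The finite-dimensional Fredholm alternative says: either (I - K) is invertible, or ker(I - K) ≠ {0} and then range(I - K) = ker((I - K)^*)^⊥, with dim ker(I - K) = dim ker((I - K)^*). We are in the second case, so we need both kernels. Kernel of I - K: (I - K) u = u - u (v·u) = u - u = 0, so ker(I - K) = span{u} = span{(1, 0, 3, -1)} (it is exactly 1-dimensional because rank(I - K) = 3). Kernel of the adjoint: K is real, so (I - K)^* = I - K^T = I - v u^T, and (I - v u^T) v = v - v (u·v) = 0; hence ker((I - K)^*) = span{v} = span{(6, 1, -2, -1)}. Therefore (I - K) x = y is solvable iff <y, v> = 0, i.e. iff 6y_1 + y_2 - 2y_3 - y_4 = 0. When this holds, K y = u (v·y) = 0, so (I - K) y = y and x = y is a particular solution; the full solution set is the line x = y + c·u = y + c·(1, 0, 3, -1), c ∈ C.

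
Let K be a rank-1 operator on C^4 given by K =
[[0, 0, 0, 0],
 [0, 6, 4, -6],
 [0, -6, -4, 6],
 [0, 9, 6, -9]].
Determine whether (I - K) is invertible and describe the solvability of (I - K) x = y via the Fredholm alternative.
(I - K) is invertible (det(I - K) = 8 ≠ 0), so for every y in C^4 the equation (I - K) x = y has a unique solution.

K has rank 1, so it is an outer product K = u v^T: every row of K is a multiple of one row vector. Reading off the entries, u = (0, -2, 2, -3) and v = (0, -3, -2, 3) (row i of K equals u_i·v^T). A rank-one matrix u v^T satisfies K u = u (v·u) and kills the (3)-dimensional subspace v^⊥, so its characteristic polynomial is lambda^3 (lambda - v·u) with v·u = tr K = -7. Hence the eigenvalues of I - K are 1 (multiplicity 3) and 1 - (-7) = 8, so det(I - K) = 8. (Direct check: I - K =
[[1, 0, 0, 0],
 [0, -5, -4, 6],
 [0, 6, 5, -6],
 [0, -9, -6, 10]]
has determinant 8.) The finite-dimensional Fredholm alternative says: either (I - K) is invertible, or ker(I - K) ≠ {0} and then range(I - K) = ker((I - K)^*)^⊥, with dim ker(I - K) = dim ker((I - K)^*). Since det(I - K) ≠ 0, 1 is not an eigenvalue of K and ker(I - K) = {0}, so we are in the first case: for every y there is a unique x = (I - K)^(-1) y. Explicitly, by the Sherman–Morrison formula, (I - u v^T)^(-1) = I + u v^T/(1 - v·u), i.e. (I - K)^(-1) = I + K/(8).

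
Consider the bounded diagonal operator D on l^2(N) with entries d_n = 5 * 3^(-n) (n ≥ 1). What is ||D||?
||D|| = 5/3 (attained at n = 1)

For D diagonal, ||D|| = sup_n |d_n|. The sequence d_n = 5 * 3^(-n) is positive and strictly decreasing (ratio 3^(-1) < 1), so the supremum is d_1 = 5/3. Hence ||D|| = 5/3.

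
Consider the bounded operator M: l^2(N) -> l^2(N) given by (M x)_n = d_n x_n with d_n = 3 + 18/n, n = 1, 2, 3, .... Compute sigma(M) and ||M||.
sigma(M) = {3 + 18/n : n ≥ 1} ∪ {3}; ||M|| = 21

A bounded diagonal operator on l^2 with diagonal entries d_n has spectrum equal to the closure of {d_n : n ≥ 1}: every d_n is an eigenvalue (with eigenvector e_n), so {d_n} ⊂ sigma(M); the spectrum is closed, so its closure is too; and for lambda not in the closure, (M - lambda I) has bounded inverse (the diagonal entries 1/(d_n - lambda) are bounded). For our sequence d_n = 3 + 18/n, n = 1, 2, 3, ...:
  - {d_n} = {3 + 18/n : n ≥ 1}; the only limit point is 3
  - closure = {3 + 18/n : n ≥ 1} ∪ {3}
For the norm: a diagonal operator has ||M|| = sup_n |d_n|. Here d_n = 3 + 18/n is positive and decreasing, so sup_n |d_n| = d_1 = 3 + 18 = 21. So ||M|| = 21.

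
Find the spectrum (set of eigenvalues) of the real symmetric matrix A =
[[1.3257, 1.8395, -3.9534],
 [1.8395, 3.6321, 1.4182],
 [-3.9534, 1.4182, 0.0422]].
sigma(A) ≈ {-4, 4, 5}

A is real symmetric, so its spectrum consists of real eigenvalues. Expanding the characteristic polynomial of the displayed matrix gives
  det(λ I - A) = p(λ) = λ^3 + (-5)λ^2 + (-16)λ + (80).
Solving p(λ) = 0 yields eigenvalues ≈ -4, 4, 5. (A is shown rounded to 4 decimals, so these recover the underlying integer eigenvalues to within that precision.)
Verification: the trace of A = 5 equals the sum of eigenvalues 5, and det(A) ≈ -80.0005 matches the eigenvalue product -80.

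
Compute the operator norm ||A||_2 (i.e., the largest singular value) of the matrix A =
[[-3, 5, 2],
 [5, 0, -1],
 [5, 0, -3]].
||A||_2 ≈ 8.7744 (= sqrt(largest eigenvalue of A^T A))

||A||_2 = sigma_max(A) = sqrt(lambda_max(A^T A)). Form the symmetric matrix M = A^T A =
[[59, -15, -26],
 [-15, 25, 10],
 [-26, 10, 14]].
Its characteristic polynomial (trace, sum of principal 2x2 minors, determinant of M give the coefficients) is
  p(λ) = det(λ I - M) = λ^3 - 98λ^2 + 1650λ - 2500.
No integer candidate from the rational root theorem (±divisors of 2500) is a root, so the roots are irrational. The cubic discriminant is Δ = 5874220000 > 0, so there are three distinct real roots. p(1) = -947 and p(2) = 416 have opposite signs, so a root lies in (1, 2); Newton's method refines it to λ ≈ 1.6799. p(19) = 331 and p(20) = -700 have opposite signs, so a root lies in (19, 20); Newton's method refines it to λ ≈ 19.3295. p(76) = -4172 and p(77) = 41 have opposite signs, so a root lies in (76, 77); Newton's method refines it to λ ≈ 76.9906. Check (Vieta): the three roots sum to 98, matching tr M = 98.
So the eigenvalues of A^T A are ≈ 1.6799, 19.3295, 76.9906 (all ≥ 0, as they must be for A^T A). The largest is λ_max ≈ 76.9906, hence ||A||_2 = sqrt(λ_max) ≈ 8.7744.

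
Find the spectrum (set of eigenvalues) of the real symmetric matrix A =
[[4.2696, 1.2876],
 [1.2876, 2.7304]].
sigma(A) ≈ {2, 5}

A is real symmetric, so its spectrum consists of real eigenvalues. Expanding the characteristic polynomial of the displayed matrix gives
  det(λ I - A) = p(λ) = λ^2 + (-7)λ + (10).
Solving p(λ) = 0 yields eigenvalues ≈ 2, 5. (A is shown rounded to 4 decimals, so these recover the underlying integer eigenvalues to within that precision.)
Verification: the trace of A = 7 equals the sum of eigenvalues 7, and det(A) ≈ 9.9998 matches the eigenvalue product 10.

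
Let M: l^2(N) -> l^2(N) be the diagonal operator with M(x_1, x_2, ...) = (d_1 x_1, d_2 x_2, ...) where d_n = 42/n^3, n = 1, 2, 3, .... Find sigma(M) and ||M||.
sigma(M) = {42/n^3 : n ≥ 1} ∪ {0}; ||M|| = 42

A bounded diagonal operator on l^2 with diagonal entries d_n has spectrum equal to the closure of {d_n : n ≥ 1}: every d_n is an eigenvalue (with eigenvector e_n), so {d_n} ⊂ sigma(M); the spectrum is closed, so its closure is too; and for lambda not in the closure, (M - lambda I) has bounded inverse (the diagonal entries 1/(d_n - lambda) are bounded). For our sequence d_n = 42/n^3, n = 1, 2, 3, ...:
  - {d_n} = {42/n^3 : n ≥ 1}; the only limit point is 0
  - closure = {42/n^3 : n ≥ 1} ∪ {0}
For the norm: a diagonal operator has ||M|| = sup_n |d_n|. Here d_n = 42/n^3 is positive and decreasing, so sup_n |d_n| = d_1 = 42. So ||M|| = 42.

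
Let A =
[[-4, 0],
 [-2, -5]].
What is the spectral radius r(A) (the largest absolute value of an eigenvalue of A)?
r(A) = 5

The eigenvalues of A are the roots of its characteristic polynomial. With M = A (coefficients from the trace and determinant):
  p(λ) = det(λ I - M) = λ^2 + 9λ + 20.
For λ^2 + 9λ + 20 the discriminant is 1. It is a perfect square (1^2), so the roots are rational: λ = (-9 ± 1)/2 = -4, -5.
Thus the eigenvalues (to 4 decimals) are -4 (modulus 4); -5 (modulus 5). The spectral radius is the largest modulus: r(A) = 5. (Cross-check: r(A) ≤ ||A||_2 ≈ 5.7278; equality holds whenever A is normal, though it can also hold for some non-normal A.)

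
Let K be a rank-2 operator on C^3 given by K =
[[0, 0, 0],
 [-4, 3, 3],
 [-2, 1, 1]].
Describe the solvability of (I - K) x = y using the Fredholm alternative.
(I - K) is invertible (det(I - K) = -3 ≠ 0), so for every y in C^3 the equation (I - K) x = y has a unique solution.

K has rank 2 and factors as K = U V^T = u1 v1^T + u2 v2^T with u1 = (0, -2, -1), v1 = (2, -2, -2), u2 = (0, 1, 1), v2 = (0, -1, -1) (multiplying out reproduces the displayed K). The nonzero eigenvalues of U V^T coincide with those of the 2 x 2 matrix G = V^T U = [[v1·u1, v1·u2], [v2·u1, v2·u2]] = [[6, -4], [3, -2]], and by the Sylvester determinant identity det(I_3 - U V^T) = det(I_2 - V^T U) = det([[-5, 4], [-3, 3]]) = (-5)(3) - (4)(-3) = -3. (Direct check: I - K =
[[1, 0, 0],
 [4, -2, -3],
 [2, -1, 0]]
has determinant -3.) The finite-dimensional Fredholm alternative says: either (I - K) is invertible, or ker(I - K) ≠ {0} and then range(I - K) = ker((I - K)^*)^⊥, with dim ker(I - K) = dim ker((I - K)^*). Since det(I - K) ≠ 0, 1 is not an eigenvalue of K and ker(I - K) = {0}, so we are in the first case: for every y there is a unique x = (I - K)^(-1) y. (Explicitly, by the Woodbury identity, (I - U V^T)^(-1) = I + U (I_2 - G)^(-1) V^T.)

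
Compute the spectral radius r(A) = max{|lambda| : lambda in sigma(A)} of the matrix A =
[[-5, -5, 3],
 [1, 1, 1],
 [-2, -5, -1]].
r(A) ≈ 2.9667

The eigenvalues of A are the roots of its characteristic polynomial. With M = A (coefficients from the trace, the sum of principal 2x2 minors, and det A):
  p(λ) = det(λ I - M) = λ^3 + 5λ^2 + 15λ + 24.
No integer candidate from the rational root theorem (±divisors of 24) is a root, so the roots are irrational. The cubic discriminant is Δ = -3027 < 0, so there is one real root and a complex-conjugate pair. p(-3) = -3 and p(-2) = 6 have opposite signs, so a root lies in (-3, -2); Newton's method refines it to λ ≈ -2.7268. Dividing out (λ - (-2.7268)) leaves approximately λ^2 + 2.2732λ + 8.8014. For λ^2 + 2.2732λ + 8.8014 the discriminant is -30.0385. It is negative, so the remaining roots are the complex-conjugate pair λ ≈ -1.1366 ± 2.7404i. Their product equals the constant term, so |λ|^2 ≈ 8.8014 and |λ| ≈ 2.9667.
Thus the eigenvalues (to 4 decimals) are -2.7268 (modulus 2.7268); -1.1366 ± 2.7404i (modulus 2.9667). The spectral radius is the largest modulus: r(A) ≈ 2.9667. (Cross-check: r(A) ≤ ||A||_2 ≈ 8.9985; equality holds whenever A is normal, though it can also hold for some non-normal A.)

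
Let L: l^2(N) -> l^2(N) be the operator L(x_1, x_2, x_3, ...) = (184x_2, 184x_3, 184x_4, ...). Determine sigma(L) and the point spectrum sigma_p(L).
sigma(L) = closed disk {z in C : |z| ≤ 184}; sigma_p(L) = open disk {z in C : |z| < 184}

Note L = 184·V where V is the unit left shift (V x)_k = x_{k+1}; so sigma(L) = 184·sigma(V) and ||L|| = 184||V||. ||L x||^2 = 33856sum_{k≥2} |x_k|^2 ≤ 33856||x||^2, with equality on {x : x_1 = 0}, so ||L|| = 184. For any lambda with |lambda| < 184, set r = lambda/184 (|r| < 1); the vector x = (1, r, r^2, ...) is in l^2 and satisfies L x = 184(r, r^2, ...) = lambda x, so lambda is an eigenvalue. On the boundary |lambda| = 184 the geometric series diverges, so no l^2 eigenvector exists, but these lambda lie in the approximate point spectrum. Hence sigma(L) is the closed disk of radius 184 and sigma_p(L) is the open disk.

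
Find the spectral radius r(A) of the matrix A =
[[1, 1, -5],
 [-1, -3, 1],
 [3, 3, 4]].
r(A) ≈ 3.7858

The eigenvalues of A are the roots of its characteristic polynomial. With M = A (coefficients from the trace, the sum of principal 2x2 minors, and det A):
  p(λ) = det(λ I - M) = λ^3 - 2λ^2 + 2λ + 38.
No integer candidate from the rational root theorem (±divisors of 38) is a root, so the roots are irrational. The cubic discriminant is Δ = -40524 < 0, so there is one real root and a complex-conjugate pair. p(-3) = -13 and p(-2) = 18 have opposite signs, so a root lies in (-3, -2); Newton's method refines it to λ ≈ -2.6513. Dividing out (λ - (-2.6513)) leaves approximately λ^2 - 4.6513λ + 14.3323. For λ^2 - 4.6513λ + 14.3323 the discriminant is -35.6943. It is negative, so the remaining roots are the complex-conjugate pair λ ≈ 2.3257 ± 2.9872i. Their product equals the constant term, so |λ|^2 ≈ 14.3323 and |λ| ≈ 3.7858.
Thus the eigenvalues (to 4 decimals) are -2.6513 (modulus 2.6513); 2.3257 ± 2.9872i (modulus 3.7858). The spectral radius is the largest modulus: r(A) ≈ 3.7858. (Cross-check: r(A) ≤ ||A||_2 ≈ 6.7046; equality holds whenever A is normal, though it can also hold for some non-normal A.)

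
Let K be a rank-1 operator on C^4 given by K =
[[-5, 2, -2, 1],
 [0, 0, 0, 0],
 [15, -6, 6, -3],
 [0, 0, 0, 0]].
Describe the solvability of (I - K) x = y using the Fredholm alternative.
(I - K) is singular (det(I - K) = 0, i.e. 1 ∈ sigma(K)). (I - K) x = y is solvable iff y ⊥ ker((I - K)^*) = span{(-5, 2, -2, 1)}, i.e. iff -5y_1 + 2y_2 - 2y_3 + y_4 = 0. When solvable, the solutions are x = y + c·(1, 0, -3, 0), c arbitrary (ker(I - K) = span{(1, 0, -3, 0)}, dimension 1).

K has rank 1, so it is an outer product K = u v^T: every row of K is a multiple of one row vector. Reading off the entries, u = (1, 0, -3, 0) and v = (-5, 2, -2, 1) (row i of K equals u_i·v^T). A rank-one matrix u v^T satisfies K u = u (v·u) and kills the (3)-dimensional subspace v^⊥, so its characteristic polynomial is lambda^3 (lambda - v·u) with v·u = tr K = 1. Hence the eigenvalues of I - K are 1 (multiplicity 3) and 1 - (1) = 0, so det(I - K) = 0. (Direct check: I - K =
[[6, -2, 2, -1],
 [0, 1, 0, 0],
 [-15, 6, -5, 3],
 [0, 0, 0, 1]]
has determinant 0.) So 1 is an eigenvalue of K and (I - K) is not invertible. The finite-dimensional Fredholm alternative says: either (I - K) is invertible, or ker(I - K) ≠ {0} and then range(I - K) = ker((I - K)^*)^⊥, with dim ker(I - K) = dim ker((I - K)^*). We are in the second case, so we need both kernels. Kernel of I - K: (I - K) u = u - u (v·u) = u - u = 0, so ker(I - K) = span{u} = span{(1, 0, -3, 0)} (it is exactly 1-dimensional because rank(I - K) = 3). Kernel of the adjoint: K is real, so (I - K)^* = I - K^T = I - v u^T, and (I - v u^T) v = v - v (u·v) = 0; hence ker((I - K)^*) = span{v} = span{(-5, 2, -2, 1)}. Therefore (I - K) x = y is solvable iff <y, v> = 0, i.e. iff -5y_1 + 2y_2 - 2y_3 + y_4 = 0. When this holds, K y = u (v·y) = 0, so (I - K) y = y and x = y is a particular solution; the full solution set is the line x = y + c·u = y + c·(1, 0, -3, 0), c ∈ C.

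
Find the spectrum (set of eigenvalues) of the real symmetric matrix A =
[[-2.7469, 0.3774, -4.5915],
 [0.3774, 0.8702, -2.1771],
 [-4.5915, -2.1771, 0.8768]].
sigma(A) ≈ {-6, 0, 5}

A is real symmetric, so its spectrum consists of real eigenvalues. Expanding the characteristic polynomial of the displayed matrix gives
  det(λ I - A) = p(λ) = λ^3 + (1)λ^2 + (-30)λ + (0.0014).
Solving p(λ) = 0 yields eigenvalues ≈ -6, 0, 5. (A is shown rounded to 4 decimals, so these recover the underlying integer eigenvalues to within that precision.)
Verification: the trace of A = -1 equals the sum of eigenvalues -1, and det(A) ≈ -0.0014 matches the eigenvalue product 0.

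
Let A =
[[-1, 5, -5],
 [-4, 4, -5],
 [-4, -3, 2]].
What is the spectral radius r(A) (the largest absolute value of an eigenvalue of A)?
r(A) = 7

The eigenvalues of A are the roots of its characteristic polynomial. With M = A (coefficients from the trace, the sum of principal 2x2 minors, and det A):
  p(λ) = det(λ I - M) = λ^3 - 5λ^2 - 13λ - 7.
By the rational root theorem any rational root is an integer divisor of 7. Testing λ = 7: p(7) = 343 - 245 - 91 - 7 = 0, so λ = 7 is a root. Dividing out (λ - 7) leaves p(λ) = (λ - 7)(λ^2 + 2λ + 1). For λ^2 + 2λ + 1 the discriminant is 0. It is a perfect square (0^2), so the roots are rational: λ = (-2 ± 0)/2 = -1, -1.
Thus the eigenvalues (to 4 decimals) are -1 (modulus 1); 7 (modulus 7). The spectral radius is the largest modulus: r(A) = 7. (Cross-check: r(A) ≤ ||A||_2 ≈ 10.3748; equality holds whenever A is normal, though it can also hold for some non-normal A.)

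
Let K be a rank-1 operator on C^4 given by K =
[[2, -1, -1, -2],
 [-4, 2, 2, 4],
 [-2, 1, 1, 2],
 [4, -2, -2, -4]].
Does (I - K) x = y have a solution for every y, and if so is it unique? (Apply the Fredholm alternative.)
(I - K) is singular (det(I - K) = 0, i.e. 1 ∈ sigma(K)). (I - K) x = y is solvable iff y ⊥ ker((I - K)^*) = span{(2, -1, -1, -2)}, i.e. iff 2y_1 - y_2 - y_3 - 2y_4 = 0. When solvable, the solutions are x = y + c·(1, -2, -1, 2), c arbitrary (ker(I - K) = span{(1, -2, -1, 2)}, dimension 1).

K has rank 1, so it is an outer product K = u v^T: every row of K is a multiple of one row vector. Reading off the entries, u = (1, -2, -1, 2) and v = (2, -1, -1, -2) (row i of K equals u_i·v^T). A rank-one matrix u v^T satisfies K u = u (v·u) and kills the (3)-dimensional subspace v^⊥, so its characteristic polynomial is lambda^3 (lambda - v·u) with v·u = tr K = 1. Hence the eigenvalues of I - K are 1 (multiplicity 3) and 1 - (1) = 0, so det(I - K) = 0. (Direct check: I - K =
[[-1, 1, 1, 2],
 [4, -1, -2, -4],
 [2, -1, 0, -2],
 [-4, 2, 2, 5]]
has determinant 0.) So 1 is an eigenvalue of K and (I - K) is not invertible. The finite-dimensional Fredholm alternative says: either (I - K) is invertible, or ker(I - K) ≠ {0} and then range(I - K) = ker((I - K)^*)^⊥, with dim ker(I - K) = dim ker((I - K)^*). We are in the second case, so we need both kernels. Kernel of I - K: (I - K) u = u - u (v·u) = u - u = 0, so ker(I - K) = span{u} = span{(1, -2, -1, 2)} (it is exactly 1-dimensional because rank(I - K) = 3). Kernel of the adjoint: K is real, so (I - K)^* = I - K^T = I - v u^T, and (I - v u^T) v = v - v (u·v) = 0; hence ker((I - K)^*) = span{v} = span{(2, -1, -1, -2)}. Therefore (I - K) x = y is solvable iff <y, v> = 0, i.e. iff 2y_1 - y_2 - y_3 - 2y_4 = 0. When this holds, K y = u (v·y) = 0, so (I - K) y = y and x = y is a particular solution; the full solution set is the line x = y + c·u = y + c·(1, -2, -1, 2), c ∈ C.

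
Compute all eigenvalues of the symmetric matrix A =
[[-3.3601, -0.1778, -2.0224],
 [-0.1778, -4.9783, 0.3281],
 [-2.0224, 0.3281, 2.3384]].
sigma(A) ≈ {-5, -4, 3}

A is real symmetric, so its spectrum consists of real eigenvalues. Expanding the characteristic polynomial of the displayed matrix gives
  det(λ I - A) = p(λ) = λ^3 + (6)λ^2 + (-7)λ + (-60.0013).
Solving p(λ) = 0 yields eigenvalues ≈ -5, -4, 3. (A is shown rounded to 4 decimals, so these recover the underlying integer eigenvalues to within that precision.)
Verification: the trace of A = -6 equals the sum of eigenvalues -6, and det(A) ≈ 60.0013 matches the eigenvalue product 60.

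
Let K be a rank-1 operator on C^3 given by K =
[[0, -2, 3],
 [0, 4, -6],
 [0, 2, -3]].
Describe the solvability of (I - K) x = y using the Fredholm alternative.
(I - K) is singular (det(I - K) = 0, i.e. 1 ∈ sigma(K)). (I - K) x = y is solvable iff y ⊥ ker((I - K)^*) = span{(0, -2, 3)}, i.e. iff -2y_2 + 3y_3 = 0. When solvable, the solutions are x = y + c·(1, -2, -1), c arbitrary (ker(I - K) = span{(1, -2, -1)}, dimension 1).

K has rank 1, so it is an outer product K = u v^T: every row of K is a multiple of one row vector. Reading off the entries, u = (1, -2, -1) and v = (0, -2, 3) (row i of K equals u_i·v^T). A rank-one matrix u v^T satisfies K u = u (v·u) and kills the (2)-dimensional subspace v^⊥, so its characteristic polynomial is lambda^2 (lambda - v·u) with v·u = tr K = 1. Hence the eigenvalues of I - K are 1 (multiplicity 2) and 1 - (1) = 0, so det(I - K) = 0. (Direct check: I - K =
[[1, 2, -3],
 [0, -3, 6],
 [0, -2, 4]]
has determinant 0.) So 1 is an eigenvalue of K and (I - K) is not invertible. The finite-dimensional Fredholm alternative says: either (I - K) is invertible, or ker(I - K) ≠ {0} and then range(I - K) = ker((I - K)^*)^⊥, with dim ker(I - K) = dim ker((I - K)^*). We are in the second case, so we need both kernels. Kernel of I - K: (I - K) u = u - u (v·u) = u - u = 0, so ker(I - K) = span{u} = span{(1, -2, -1)} (it is exactly 1-dimensional because rank(I - K) = 2). Kernel of the adjoint: K is real, so (I - K)^* = I - K^T = I - v u^T, and (I - v u^T) v = v - v (u·v) = 0; hence ker((I - K)^*) = span{v} = span{(0, -2, 3)}. Therefore (I - K) x = y is solvable iff <y, v> = 0, i.e. iff -2y_2 + 3y_3 = 0. When this holds, K y = u (v·y) = 0, so (I - K) y = y and x = y is a particular solution; the full solution set is the line x = y + c·u = y + c·(1, -2, -1), c ∈ C.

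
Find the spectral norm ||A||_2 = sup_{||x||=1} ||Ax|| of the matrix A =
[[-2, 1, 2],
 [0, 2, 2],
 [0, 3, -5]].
||A||_2 ≈ 6.0712 (= sqrt(largest eigenvalue of A^T A))

||A||_2 = sigma_max(A) = sqrt(lambda_max(A^T A)). Form the symmetric matrix M = A^T A =
[[4, -2, -4],
 [-2, 14, -9],
 [-4, -9, 33]].
Its characteristic polynomial (trace, sum of principal 2x2 minors, determinant of M give the coefficients) is
  p(λ) = det(λ I - M) = λ^3 - 51λ^2 + 549λ - 1024.
No integer candidate from the rational root theorem (±divisors of 1024) is a root, so the roots are irrational. The cubic discriminant is Δ = 66494925 > 0, so there are three distinct real roots. p(2) = -122 and p(3) = 191 have opposite signs, so a root lies in (2, 3); Newton's method refines it to λ ≈ 2.3577. p(11) = 175 and p(12) = -52 have opposite signs, so a root lies in (11, 12); Newton's method refines it to λ ≈ 11.7831. p(36) = -700 and p(37) = 123 have opposite signs, so a root lies in (36, 37); Newton's method refines it to λ ≈ 36.8592. Check (Vieta): the three roots sum to 51, matching tr M = 51.
So the eigenvalues of A^T A are ≈ 2.3577, 11.7831, 36.8592 (all ≥ 0, as they must be for A^T A). The largest is λ_max ≈ 36.8592, hence ||A||_2 = sqrt(λ_max) ≈ 6.0712.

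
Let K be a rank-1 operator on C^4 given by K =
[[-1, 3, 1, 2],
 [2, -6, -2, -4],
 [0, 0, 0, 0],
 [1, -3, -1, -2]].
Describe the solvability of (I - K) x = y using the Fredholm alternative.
(I - K) is invertible (det(I - K) = 10 ≠ 0), so for every y in C^4 the equation (I - K) x = y has a unique solution.

K has rank 1, so it is an outer product K = u v^T: every row of K is a multiple of one row vector. Reading off the entries, u = (1, -2, 0, -1) and v = (-1, 3, 1, 2) (row i of K equals u_i·v^T). A rank-one matrix u v^T satisfies K u = u (v·u) and kills the (3)-dimensional subspace v^⊥, so its characteristic polynomial is lambda^3 (lambda - v·u) with v·u = tr K = -9. Hence the eigenvalues of I - K are 1 (multiplicity 3) and 1 - (-9) = 10, so det(I - K) = 10. (Direct check: I - K =
[[2, -3, -1, -2],
 [-2, 7, 2, 4],
 [0, 0, 1, 0],
 [-1, 3, 1, 3]]
has determinant 10.) The finite-dimensional Fredholm alternative says: either (I - K) is invertible, or ker(I - K) ≠ {0} and then range(I - K) = ker((I - K)^*)^⊥, with dim ker(I - K) = dim ker((I - K)^*). Since det(I - K) ≠ 0, 1 is not an eigenvalue of K and ker(I - K) = {0}, so we are in the first case: for every y there is a unique x = (I - K)^(-1) y. Explicitly, by the Sherman–Morrison formula, (I - u v^T)^(-1) = I + u v^T/(1 - v·u), i.e. (I - K)^(-1) = I + K/(10).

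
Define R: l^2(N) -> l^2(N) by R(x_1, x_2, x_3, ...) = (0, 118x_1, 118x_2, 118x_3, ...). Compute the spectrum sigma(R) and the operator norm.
sigma(R) = closed disk {z in C : |z| ≤ 118}; ||R|| = 118

Note R = 118·U where U is the unit right shift (U x)_k = x_{k-1} (with x_0 := 0); so ||R|| = 118||U|| and sigma(R) = 118·sigma(U). ||R x||^2 = sum_{k≥1} |118x_k|^2 = 13924||x||^2, so ||R|| = 118 and sigma(R) ⊂ {|z| ≤ 118}. For any |lambda| < 118, the equation (R - lambda I) x = 0 forces x_1 = 0, then 118x_k = lambda x_{k+1} ⇒ x = 0, so R has no eigenvalues. But (R - lambda I) is not surjective for |lambda| < 118: solving (R - lambda I) x = e_1 would require x_n proportional to (lambda/118)^(-n), which is not in l^2. So every |lambda| < 118 lies in the residual spectrum. The boundary |lambda| = 118 is in the approximate point spectrum (the spectrum is closed). Hence sigma(R) is the closed disk of radius 118.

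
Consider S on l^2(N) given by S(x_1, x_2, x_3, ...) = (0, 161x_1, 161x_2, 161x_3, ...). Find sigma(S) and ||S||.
sigma(S) = closed disk {z in C : |z| ≤ 161}; ||S|| = 161

Note S = 161·U where U is the unit right shift (U x)_k = x_{k-1} (with x_0 := 0); so ||S|| = 161||U|| and sigma(S) = 161·sigma(U). ||S x||^2 = sum_{k≥1} |161x_k|^2 = 25921||x||^2, so ||S|| = 161 and sigma(S) ⊂ {|z| ≤ 161}. For any |lambda| < 161, the equation (S - lambda I) x = 0 forces x_1 = 0, then 161x_k = lambda x_{k+1} ⇒ x = 0, so S has no eigenvalues. But (S - lambda I) is not surjective for |lambda| < 161: solving (S - lambda I) x = e_1 would require x_n proportional to (lambda/161)^(-n), which is not in l^2. So every |lambda| < 161 lies in the residual spectrum. The boundary |lambda| = 161 is in the approximate point spectrum (the spectrum is closed). Hence sigma(S) is the closed disk of radius 161.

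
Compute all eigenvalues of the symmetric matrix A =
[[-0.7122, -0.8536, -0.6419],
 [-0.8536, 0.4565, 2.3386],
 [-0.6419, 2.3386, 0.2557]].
sigma(A) ≈ {-2, -1, 3}

A is real symmetric, so its spectrum consists of real eigenvalues. Expanding the characteristic polynomial of the displayed matrix gives
  det(λ I - A) = p(λ) = λ^3 + (0)λ^2 + (-7)λ + (-6).
Solving p(λ) = 0 yields eigenvalues ≈ -2, -1, 3. (A is shown rounded to 4 decimals, so these recover the underlying integer eigenvalues to within that precision.)
Verification: the trace of A = 0 equals the sum of eigenvalues 0, and det(A) ≈ 6.0003 matches the eigenvalue product 6.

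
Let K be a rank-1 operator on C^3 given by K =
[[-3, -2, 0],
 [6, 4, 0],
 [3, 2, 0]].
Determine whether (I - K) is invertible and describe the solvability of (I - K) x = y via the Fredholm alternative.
(I - K) is singular (det(I - K) = 0, i.e. 1 ∈ sigma(K)). (I - K) x = y is solvable iff y ⊥ ker((I - K)^*) = span{(-3, -2, 0)}, i.e. iff -3y_1 - 2y_2 = 0. When solvable, the solutions are x = y + c·(1, -2, -1), c arbitrary (ker(I - K) = span{(1, -2, -1)}, dimension 1).

K has rank 1, so it is an outer product K = u v^T: every row of K is a multiple of one row vector. Reading off the entries, u = (1, -2, -1) and v = (-3, -2, 0) (row i of K equals u_i·v^T). A rank-one matrix u v^T satisfies K u = u (v·u) and kills the (2)-dimensional subspace v^⊥, so its characteristic polynomial is lambda^2 (lambda - v·u) with v·u = tr K = 1. Hence the eigenvalues of I - K are 1 (multiplicity 2) and 1 - (1) = 0, so det(I - K) = 0. (Direct check: I - K =
[[4, 2, 0],
 [-6, -3, 0],
 [-3, -2, 1]]
has determinant 0.) So 1 is an eigenvalue of K and (I - K) is not invertible. The finite-dimensional Fredholm alternative says: either (I - K) is invertible, or ker(I - K) ≠ {0} and then range(I - K) = ker((I - K)^*)^⊥, with dim ker(I - K) = dim ker((I - K)^*). We are in the second case, so we need both kernels. Kernel of I - K: (I - K) u = u - u (v·u) = u - u = 0, so ker(I - K) = span{u} = span{(1, -2, -1)} (it is exactly 1-dimensional because rank(I - K) = 2). Kernel of the adjoint: K is real, so (I - K)^* = I - K^T = I - v u^T, and (I - v u^T) v = v - v (u·v) = 0; hence ker((I - K)^*) = span{v} = span{(-3, -2, 0)}. Therefore (I - K) x = y is solvable iff <y, v> = 0, i.e. iff -3y_1 - 2y_2 = 0. When this holds, K y = u (v·y) = 0, so (I - K) y = y and x = y is a particular solution; the full solution set is the line x = y + c·u = y + c·(1, -2, -1), c ∈ C.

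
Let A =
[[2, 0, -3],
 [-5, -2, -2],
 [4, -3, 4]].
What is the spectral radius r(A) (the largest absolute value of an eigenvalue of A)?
r(A) ≈ 5.2858

The eigenvalues of A are the roots of its characteristic polynomial. With M = A (coefficients from the trace, the sum of principal 2x2 minors, and det A):
  p(λ) = det(λ I - M) = λ^3 - 4λ^2 + 2λ + 97.
No integer candidate from the rational root theorem (±divisors of 97) is a root, so the roots are irrational. The cubic discriminant is Δ = -243147 < 0, so there is one real root and a complex-conjugate pair. p(-4) = -39 and p(-3) = 28 have opposite signs, so a root lies in (-4, -3); Newton's method refines it to λ ≈ -3.4717. Dividing out (λ - (-3.4717)) leaves approximately λ^2 - 7.4717λ + 27.9399. For λ^2 - 7.4717λ + 27.9399 the discriminant is -55.9328. It is negative, so the remaining roots are the complex-conjugate pair λ ≈ 3.7359 ± 3.7394i. Their product equals the constant term, so |λ|^2 ≈ 27.9399 and |λ| ≈ 5.2858.
Thus the eigenvalues (to 4 decimals) are -3.4717 (modulus 3.4717); 3.7359 ± 3.7394i (modulus 5.2858). The spectral radius is the largest modulus: r(A) ≈ 5.2858. (Cross-check: r(A) ≤ ||A||_2 ≈ 7.705; equality holds whenever A is normal, though it can also hold for some non-normal A.)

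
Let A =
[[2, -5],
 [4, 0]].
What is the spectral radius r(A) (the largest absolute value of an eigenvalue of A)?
r(A) = sqrt(20) ≈ 4.4721

The eigenvalues of A are the roots of its characteristic polynomial. With M = A (coefficients from the trace and determinant):
  p(λ) = det(λ I - M) = λ^2 - 2λ + 20.
For λ^2 - 2λ + 20 the discriminant is -76. It is negative, so the roots are the complex-conjugate pair λ = 1 ± (sqrt(76)/2) i ≈ 1 ± 4.3589i. For a conjugate pair the product of the roots equals the constant term, so |λ|^2 = 20 and |λ| = sqrt(20) ≈ 4.4721.
Thus the eigenvalues (to 4 decimals) are 1 ± 4.3589i (modulus 4.4721). The spectral radius is the largest modulus: r(A) = sqrt(20) ≈ 4.4721. (Cross-check: r(A) ≤ ||A||_2 ≈ 5.7278; equality holds whenever A is normal, though it can also hold for some non-normal A.)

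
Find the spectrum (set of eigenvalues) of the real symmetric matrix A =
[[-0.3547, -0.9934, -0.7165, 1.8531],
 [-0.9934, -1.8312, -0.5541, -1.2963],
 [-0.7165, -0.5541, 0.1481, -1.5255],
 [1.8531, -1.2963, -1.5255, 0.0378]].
sigma(A) ≈ {-3, -2, 0, 3}

A is real symmetric, so its spectrum consists of real eigenvalues. Expanding the characteristic polynomial of the displayed matrix gives
  det(λ I - A) = p(λ) = λ^4 + (2)λ^3 + (-9)λ^2 + (-18)λ + (0).
Solving p(λ) = 0 yields eigenvalues ≈ -3, -2, 0, 3. (A is shown rounded to 4 decimals, so these recover the underlying integer eigenvalues to within that precision.)
Verification: the trace of A = -2 equals the sum of eigenvalues -2, and det(A) ≈ -0.0000 matches the eigenvalue product 0.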